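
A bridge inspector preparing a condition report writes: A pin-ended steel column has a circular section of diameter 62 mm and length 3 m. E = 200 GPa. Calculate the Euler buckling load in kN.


I = pi * d^4 / 64 = 725331.7 mm^4
L = 3000.0 mm
P_cr = pi^2 * E * I / L^2
= 9.8696 * 200000.0 * 725331.7 / 3000.0^2
= 159083.04 N = 159.083 kN

159.083 kN


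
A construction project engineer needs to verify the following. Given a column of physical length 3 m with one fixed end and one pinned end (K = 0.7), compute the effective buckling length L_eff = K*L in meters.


L_eff = K * L
= 0.7 * 3
= 2.1 m

2.1 m


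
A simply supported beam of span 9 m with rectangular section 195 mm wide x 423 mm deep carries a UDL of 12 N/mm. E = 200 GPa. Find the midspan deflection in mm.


I = 195 * 423^3 / 12 = 1229913213.75 mm^4
L = 9000.0 mm, w = 12 N/mm, E = 200000.0 MPa
delta = 5 * w * L^4 / (384 * E * I)
= 5 * 12 * 9000.0^4 / (384 * 200000.0 * 1229913213.75)
= 4.1676 mm

4.1676 mm


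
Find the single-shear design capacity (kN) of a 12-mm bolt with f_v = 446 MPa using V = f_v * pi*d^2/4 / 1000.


A = pi * d^2 / 4 = pi * 12^2 / 4 = 113.0973 mm^2
V = f_v * A / 1000 = 446 * 113.0973 / 1000
= 50.4414 kN

50.4414 kN


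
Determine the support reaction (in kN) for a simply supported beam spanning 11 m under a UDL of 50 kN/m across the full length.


Total load = w * L = 50 * 11 = 550 kN
By symmetry, each reaction R = total / 2 = 550 / 2 = 275.0 kN

275.0 kN


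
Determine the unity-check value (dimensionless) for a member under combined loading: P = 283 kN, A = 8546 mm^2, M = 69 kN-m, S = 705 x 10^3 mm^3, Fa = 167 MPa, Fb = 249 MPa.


f_a = P / A = 283000.0 / 8546 = 33.1149 MPa
f_b = M / S = 69000000.0 / 705000.0 = 97.8723 MPa
Ratio = f_a / Fa + f_b / Fb
= 33.1149 / 167 + 97.8723 / 249
= 0.5914 (dimensionless)

0.5914 (dimensionless)


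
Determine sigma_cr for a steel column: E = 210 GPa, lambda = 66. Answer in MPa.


sigma_cr = pi^2 * E / lambda^2
= 9.8696 * 210000.0 / 66^2
= 9.8696 * 210000.0 / 4356
= 475.8074 MPa

475.8074 MPa


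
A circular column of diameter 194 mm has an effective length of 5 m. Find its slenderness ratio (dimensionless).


Radius of gyration r = d / 4 = 194 / 4 = 48.5 mm
L_eff = 5000.0 mm
Slenderness ratio = L / r = 5000.0 / 48.5 = 103.09 (dimensionless)

103.09 (dimensionless)


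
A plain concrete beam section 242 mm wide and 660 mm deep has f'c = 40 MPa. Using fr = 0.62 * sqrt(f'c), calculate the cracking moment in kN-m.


fr = 0.62 * sqrt(40) = 0.62 * 6.3246 = 3.9212 MPa
I = 242 * 660^3 / 12 = 5797836000.0 mm^4
y_t = 330.0 mm
M_cr = fr * I / y_t = 3.9212 * 5797836000.0 / 330.0 N-mm
= 68.8928 kN-m

68.8928 kN-m


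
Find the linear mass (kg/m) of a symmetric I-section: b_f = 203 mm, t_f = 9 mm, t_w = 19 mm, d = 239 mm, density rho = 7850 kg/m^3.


A_flanges = 2 * 203 * 9 = 3654 mm^2
A_web = (239 - 2 * 9) * 19 = 4199 mm^2
A_total = 3654 + 4199 = 7853 mm^2 = 0.007853 m^2
Weight = rho * A = 7850 * 0.007853 = 61.6461 kg/m

61.6461 kg/m


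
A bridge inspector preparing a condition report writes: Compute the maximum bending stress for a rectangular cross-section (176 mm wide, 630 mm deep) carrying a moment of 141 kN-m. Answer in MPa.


I = b * h^3 / 12 = 176 * 630^3 / 12 = 3667356000.0 mm^4
y = h / 2 = 630 / 2 = 315.0 mm
M = 141 kN-m = 141000000.0 N-mm
sigma = M * y / I = 141000000.0 * 315.0 / 3667356000.0
= 12.11 MPa

12.11 MPa


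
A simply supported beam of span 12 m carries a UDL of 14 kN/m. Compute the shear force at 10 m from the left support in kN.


R_A = w * L / 2 = 14 * 12 / 2 = 84.0 kN
V(x) = R_A - w * x = 84.0 - 14 * 10
= -56.0 kN

-56.0 kN


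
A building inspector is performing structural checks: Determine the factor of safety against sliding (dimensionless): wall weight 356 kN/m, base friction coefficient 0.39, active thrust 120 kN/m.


Resisting force = mu * W = 0.39 * 356 = 138.84 kN/m
FOS = Resisting / Driving = 138.84 / 120
= 1.157 (dimensionless)

1.157 (dimensionless)


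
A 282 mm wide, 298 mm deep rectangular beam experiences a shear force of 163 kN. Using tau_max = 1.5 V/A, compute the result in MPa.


A = b * h = 282 * 298 = 84036 mm^2
V = 163 kN = 163000.0 N
tau_max = 1.5 * V / A = 1.5 * 163000.0 / 84036
= 2.9095 MPa

2.9095 MPa


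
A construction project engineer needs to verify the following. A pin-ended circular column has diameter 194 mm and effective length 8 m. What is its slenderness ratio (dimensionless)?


Radius of gyration r = d / 4 = 194 / 4 = 48.5 mm
L_eff = 8000.0 mm
Slenderness ratio = L / r = 8000.0 / 48.5 = 164.95 (dimensionless)

164.95 (dimensionless)


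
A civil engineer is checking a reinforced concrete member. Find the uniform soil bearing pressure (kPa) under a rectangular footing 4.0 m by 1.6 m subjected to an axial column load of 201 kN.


A = 4.0 * 1.6 = 6.4 m^2
q = P / A = 201 / 6.4
= 31.4062 kPa

31.4062 kPa


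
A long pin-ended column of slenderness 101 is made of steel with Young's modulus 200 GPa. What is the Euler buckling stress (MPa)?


sigma_cr = pi^2 * E / lambda^2
= 9.8696 * 200000.0 / 101^2
= 9.8696 * 200000.0 / 10201
= 193.5027 MPa

193.5027 MPa


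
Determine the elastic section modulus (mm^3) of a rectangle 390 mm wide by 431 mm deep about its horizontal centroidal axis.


S = b * h^2 / 6
= 390 * 431^2 / 6
= 390 * 185761 / 6
= 12074465.0 mm^3

12074465.0 mm^3


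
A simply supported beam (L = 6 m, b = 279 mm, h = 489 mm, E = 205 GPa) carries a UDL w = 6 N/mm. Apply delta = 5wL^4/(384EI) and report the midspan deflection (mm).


I = 279 * 489^3 / 12 = 2718626429.25 mm^4
L = 6000.0 mm, w = 6 N/mm, E = 205000.0 MPa
delta = 5 * w * L^4 / (384 * E * I)
= 5 * 6 * 6000.0^4 / (384 * 205000.0 * 2718626429.25)
= 0.1817 mm

0.1817 mm


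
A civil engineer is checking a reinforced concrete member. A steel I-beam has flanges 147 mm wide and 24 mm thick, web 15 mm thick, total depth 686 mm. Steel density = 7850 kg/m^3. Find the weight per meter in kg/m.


A_flanges = 2 * 147 * 24 = 7056 mm^2
A_web = (686 - 2 * 24) * 15 = 9570 mm^2
A_total = 7056 + 9570 = 16626 mm^2 = 0.016626 m^2
Weight = rho * A = 7850 * 0.016626 = 130.5141 kg/m

130.5141 kg/m


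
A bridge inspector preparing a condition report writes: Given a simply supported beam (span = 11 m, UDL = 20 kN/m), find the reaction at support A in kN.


Total load = w * L = 20 * 11 = 220 kN
By symmetry, each reaction R = total / 2 = 220 / 2 = 110.0 kN

110.0 kN


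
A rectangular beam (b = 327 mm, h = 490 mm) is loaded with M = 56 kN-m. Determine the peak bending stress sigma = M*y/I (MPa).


I = b * h^3 / 12 = 327 * 490^3 / 12 = 3205935250.0 mm^4
y = h / 2 = 490 / 2 = 245.0 mm
M = 56 kN-m = 56000000.0 N-mm
sigma = M * y / I = 56000000.0 * 245.0 / 3205935250.0
= 4.28 MPa

4.28 MPa


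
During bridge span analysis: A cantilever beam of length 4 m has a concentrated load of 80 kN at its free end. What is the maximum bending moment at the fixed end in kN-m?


For a cantilever with a point load at the free end:
M_max = P * L = 80 * 4 = 320 kN-m

320 kN-m


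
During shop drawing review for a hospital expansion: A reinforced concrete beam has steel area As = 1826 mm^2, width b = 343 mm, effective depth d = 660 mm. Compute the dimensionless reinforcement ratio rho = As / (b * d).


rho = As / (b * d)
= 1826 / (343 * 660)
= 1826 / 226380
= 0.008066 (dimensionless)

0.008066 (dimensionless)


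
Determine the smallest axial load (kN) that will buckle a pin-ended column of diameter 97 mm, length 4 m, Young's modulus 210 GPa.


I = pi * d^4 / 64 = 4345670.92 mm^4
L = 4000.0 mm
P_cr = pi^2 * E * I / L^2
= 9.8696 * 210000.0 * 4345670.92 / 4000.0^2
= 562931.94 N = 562.9319 kN

562.9319 kN


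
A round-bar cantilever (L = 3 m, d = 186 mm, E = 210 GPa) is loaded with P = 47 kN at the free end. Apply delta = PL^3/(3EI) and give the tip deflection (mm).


I = pi * d^4 / 64 = pi * 186^4 / 64 = 58751867.48 mm^4
L = 3000.0 mm, P = 47000.0 N, E = 210000.0 MPa
delta = P * L^3 / (3 * E * I)
= 47000.0 * 3000.0^3 / (3 * 210000.0 * 58751867.48)
= 34.2846 mm

34.2846 mm


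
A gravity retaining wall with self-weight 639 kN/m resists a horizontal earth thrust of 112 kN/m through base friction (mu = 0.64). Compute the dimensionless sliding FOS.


Resisting force = mu * W = 0.64 * 639 = 408.96 kN/m
FOS = Resisting / Driving = 408.96 / 112
= 3.6514 (dimensionless)

3.6514 (dimensionless)


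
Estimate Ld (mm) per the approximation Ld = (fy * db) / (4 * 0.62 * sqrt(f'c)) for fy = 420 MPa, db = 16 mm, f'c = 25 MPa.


Ld = (fy * db) / (4 * 0.62 * sqrt(f'c))
= (420 * 16) / (4 * 0.62 * sqrt(25))
= 6720 / 12.4
= 541.94 mm

541.94 mm


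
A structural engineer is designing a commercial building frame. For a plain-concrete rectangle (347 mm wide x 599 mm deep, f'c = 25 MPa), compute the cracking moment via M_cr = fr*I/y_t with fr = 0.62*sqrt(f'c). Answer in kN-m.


fr = 0.62 * sqrt(25) = 0.62 * 5.0 = 3.1 MPa
I = 347 * 599^3 / 12 = 6214822021.08 mm^4
y_t = 299.5 mm
M_cr = fr * I / y_t = 3.1 * 6214822021.08 / 299.5 N-mm
= 64.327 kN-m

64.327 kN-m


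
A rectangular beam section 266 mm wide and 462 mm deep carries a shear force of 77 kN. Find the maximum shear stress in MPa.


A = b * h = 266 * 462 = 122892 mm^2
V = 77 kN = 77000.0 N
tau_max = 1.5 * V / A = 1.5 * 77000.0 / 122892
= 0.9398 MPa

0.9398 MPa


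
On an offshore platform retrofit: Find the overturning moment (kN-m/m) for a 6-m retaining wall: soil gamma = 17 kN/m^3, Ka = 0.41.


Pa = 0.5 * Ka * gamma * H^2
= 0.5 * 0.41 * 17 * 6^2
= 125.46 kN/m
Arm = H / 3 = 6 / 3 = 2.0 m
Mo = Pa * arm = Pa * H / 3 = 125.46 * 6 / 3 = 250.92 kN-m/m

250.92 kN-m/m


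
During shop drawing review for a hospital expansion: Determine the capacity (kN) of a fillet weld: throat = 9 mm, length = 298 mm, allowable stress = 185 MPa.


Strength = throat * length * allowable stress
= 9 * 298 * 185 N
= 496170 N
= 496.17 kN

496.17 kN


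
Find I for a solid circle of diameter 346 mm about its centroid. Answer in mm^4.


r = d / 2 = 346 / 2 = 173.0 mm
I = pi * r^4 / 4 = pi * 173.0^4 / 4
= 703516510.07 mm^4

703516510.07 mm^4


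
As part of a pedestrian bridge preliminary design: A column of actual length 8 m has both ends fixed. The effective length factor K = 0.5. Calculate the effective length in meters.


L_eff = K * L
= 0.5 * 8
= 4.0 m

4.0 m


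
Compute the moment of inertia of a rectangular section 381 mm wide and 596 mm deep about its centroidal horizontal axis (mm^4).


I = b * h^3 / 12
= 381 * 596^3 / 12
= 381 * 211708736 / 12
= 6721752368.0 mm^4

6721752368.0 mm^4


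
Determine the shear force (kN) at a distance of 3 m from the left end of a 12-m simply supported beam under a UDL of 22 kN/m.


R_A = w * L / 2 = 22 * 12 / 2 = 132.0 kN
V(x) = R_A - w * x = 132.0 - 22 * 3
= 66.0 kN

66.0 kN


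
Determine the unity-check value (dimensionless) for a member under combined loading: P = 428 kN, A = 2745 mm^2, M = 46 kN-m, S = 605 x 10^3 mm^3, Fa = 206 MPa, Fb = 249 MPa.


f_a = P / A = 428000.0 / 2745 = 155.9199 MPa
f_b = M / S = 46000000.0 / 605000.0 = 76.0331 MPa
Ratio = f_a / Fa + f_b / Fb
= 155.9199 / 206 + 76.0331 / 249
= 1.0622 (dimensionless)

1.0622 (dimensionless)


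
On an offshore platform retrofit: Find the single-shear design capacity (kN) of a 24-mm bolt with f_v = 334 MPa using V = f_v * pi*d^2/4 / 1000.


A = pi * d^2 / 4 = pi * 24^2 / 4 = 452.3893 mm^2
V = f_v * A / 1000 = 334 * 452.3893 / 1000
= 151.098 kN

151.098 kN


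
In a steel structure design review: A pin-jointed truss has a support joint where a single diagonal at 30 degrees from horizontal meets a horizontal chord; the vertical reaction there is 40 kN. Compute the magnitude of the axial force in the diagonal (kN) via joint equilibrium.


At the joint, only the diagonal has a vertical component, so vertical equilibrium gives:
F * sin(30) = 40
F = 40 / sin(30)
= 40 / 0.5
= 80.0 kN

80.0 kN


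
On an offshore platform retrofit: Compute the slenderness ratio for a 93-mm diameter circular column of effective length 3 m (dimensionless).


Radius of gyration r = d / 4 = 93 / 4 = 23.25 mm
L_eff = 3000.0 mm
Slenderness ratio = L / r = 3000.0 / 23.25 = 129.03 (dimensionless)

129.03 (dimensionless)


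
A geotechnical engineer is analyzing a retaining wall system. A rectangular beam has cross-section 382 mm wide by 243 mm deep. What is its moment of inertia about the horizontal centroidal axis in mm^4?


I = b * h^3 / 12
= 382 * 243^3 / 12
= 382 * 14348907 / 12
= 456773539.5 mm^4

456773539.5 mm^4


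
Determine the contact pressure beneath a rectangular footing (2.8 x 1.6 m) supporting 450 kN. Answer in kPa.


A = 2.8 * 1.6 = 4.48 m^2
q = P / A = 450 / 4.48
= 100.4464 kPa

100.4464 kPa


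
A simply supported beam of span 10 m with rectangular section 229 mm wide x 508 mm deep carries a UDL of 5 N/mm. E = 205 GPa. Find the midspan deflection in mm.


I = 229 * 508^3 / 12 = 2501758437.33 mm^4
L = 10000.0 mm, w = 5 N/mm, E = 205000.0 MPa
delta = 5 * w * L^4 / (384 * E * I)
= 5 * 5 * 10000.0^4 / (384 * 205000.0 * 2501758437.33)
= 1.2694 mm

1.2694 mm


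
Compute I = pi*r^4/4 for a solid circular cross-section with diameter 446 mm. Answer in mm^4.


r = d / 2 = 446 / 2 = 223.0 mm
I = pi * r^4 / 4 = pi * 223.0^4 / 4
= 1942268798.69 mm^4

1942268798.69 mm^4


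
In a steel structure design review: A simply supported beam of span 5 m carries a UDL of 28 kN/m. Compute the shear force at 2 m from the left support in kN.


R_A = w * L / 2 = 28 * 5 / 2 = 70.0 kN
V(x) = R_A - w * x = 70.0 - 28 * 2
= 14.0 kN

14.0 kN


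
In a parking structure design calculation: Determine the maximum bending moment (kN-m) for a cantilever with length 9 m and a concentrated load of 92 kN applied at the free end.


For a cantilever with a point load at the free end:
M_max = P * L = 92 * 9 = 828 kN-m

828 kN-m


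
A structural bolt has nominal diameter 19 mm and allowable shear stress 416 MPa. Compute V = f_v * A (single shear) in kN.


A = pi * d^2 / 4 = pi * 19^2 / 4 = 283.5287 mm^2
V = f_v * A / 1000 = 416 * 283.5287 / 1000
= 117.948 kN

117.948 kN


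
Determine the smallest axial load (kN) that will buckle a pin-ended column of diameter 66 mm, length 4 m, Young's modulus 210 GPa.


I = pi * d^4 / 64 = 931420.18 mm^4
L = 4000.0 mm
P_cr = pi^2 * E * I / L^2
= 9.8696 * 210000.0 * 931420.18 / 4000.0^2
= 120654.83 N = 120.6548 kN

120.6548 kN


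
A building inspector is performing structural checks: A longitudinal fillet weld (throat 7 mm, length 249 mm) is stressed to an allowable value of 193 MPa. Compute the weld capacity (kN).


Strength = throat * length * allowable stress
= 7 * 249 * 193 N
= 336399 N
= 336.4 kN

336.4 kN


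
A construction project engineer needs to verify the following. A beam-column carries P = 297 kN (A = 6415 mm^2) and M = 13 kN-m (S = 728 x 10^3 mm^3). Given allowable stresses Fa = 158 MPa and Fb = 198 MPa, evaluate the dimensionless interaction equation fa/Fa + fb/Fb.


f_a = P / A = 297000.0 / 6415 = 46.2977 MPa
f_b = M / S = 13000000.0 / 728000.0 = 17.8571 MPa
Ratio = f_a / Fa + f_b / Fb
= 46.2977 / 158 + 17.8571 / 198
= 0.3832 (dimensionless)

0.3832 (dimensionless)


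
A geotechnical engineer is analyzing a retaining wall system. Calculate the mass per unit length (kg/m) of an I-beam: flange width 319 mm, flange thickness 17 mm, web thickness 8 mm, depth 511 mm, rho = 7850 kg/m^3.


A_flanges = 2 * 319 * 17 = 10846 mm^2
A_web = (511 - 2 * 17) * 8 = 3816 mm^2
A_total = 10846 + 3816 = 14662 mm^2 = 0.014662 m^2
Weight = rho * A = 7850 * 0.014662 = 115.0967 kg/m

115.0967 kg/m


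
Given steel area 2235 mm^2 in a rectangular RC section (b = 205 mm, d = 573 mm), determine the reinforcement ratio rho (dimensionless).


rho = As / (b * d)
= 2235 / (205 * 573)
= 2235 / 117465
= 0.019027 (dimensionless)

0.019027 (dimensionless)


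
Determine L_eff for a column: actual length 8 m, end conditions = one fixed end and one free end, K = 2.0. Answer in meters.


L_eff = K * L
= 2.0 * 8
= 16.0 m

16.0 m


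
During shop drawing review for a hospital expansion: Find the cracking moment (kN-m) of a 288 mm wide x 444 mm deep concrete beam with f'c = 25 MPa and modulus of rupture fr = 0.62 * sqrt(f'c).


fr = 0.62 * sqrt(25) = 0.62 * 5.0 = 3.1 MPa
I = 288 * 444^3 / 12 = 2100681216.0 mm^4
y_t = 222.0 mm
M_cr = fr * I / y_t = 3.1 * 2100681216.0 / 222.0 N-mm
= 29.3338 kN-m

29.3338 kN-m


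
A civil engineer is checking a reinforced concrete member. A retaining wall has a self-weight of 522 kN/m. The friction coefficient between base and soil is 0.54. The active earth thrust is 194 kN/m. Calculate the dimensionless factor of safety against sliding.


Resisting force = mu * W = 0.54 * 522 = 281.88 kN/m
FOS = Resisting / Driving = 281.88 / 194
= 1.453 (dimensionless)

1.453 (dimensionless)


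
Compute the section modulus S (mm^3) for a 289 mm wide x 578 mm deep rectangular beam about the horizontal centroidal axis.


S = b * h^2 / 6
= 289 * 578^2 / 6
= 289 * 334084 / 6
= 16091712.67 mm^3

16091712.67 mm^3


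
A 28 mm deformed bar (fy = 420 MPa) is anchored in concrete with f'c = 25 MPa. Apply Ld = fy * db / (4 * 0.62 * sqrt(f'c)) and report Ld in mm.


Ld = (fy * db) / (4 * 0.62 * sqrt(f'c))
= (420 * 28) / (4 * 0.62 * sqrt(25))
= 11760 / 12.4
= 948.39 mm

948.39 mm


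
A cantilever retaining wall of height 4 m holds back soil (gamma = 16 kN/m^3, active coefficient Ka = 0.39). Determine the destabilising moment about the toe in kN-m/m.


Pa = 0.5 * Ka * gamma * H^2
= 0.5 * 0.39 * 16 * 4^2
= 49.92 kN/m
Arm = H / 3 = 4 / 3 = 1.3333 m
Mo = Pa * arm = Pa * H / 3 = 49.92 * 4 / 3 = 66.56 kN-m/m

66.56 kN-m/m


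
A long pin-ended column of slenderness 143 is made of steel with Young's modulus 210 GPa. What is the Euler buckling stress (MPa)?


sigma_cr = pi^2 * E / lambda^2
= 9.8696 * 210000.0 / 143^2
= 9.8696 * 210000.0 / 20449
= 101.3554 MPa

101.3554 MPa


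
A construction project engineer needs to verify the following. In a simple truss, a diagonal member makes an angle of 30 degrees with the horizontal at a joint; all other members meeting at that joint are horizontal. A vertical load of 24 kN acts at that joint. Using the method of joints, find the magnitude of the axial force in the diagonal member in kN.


At the joint, only the diagonal has a vertical component, so vertical equilibrium gives:
F * sin(30) = 24
F = 24 / sin(30)
= 24 / 0.5
= 48.0 kN

48.0 kN


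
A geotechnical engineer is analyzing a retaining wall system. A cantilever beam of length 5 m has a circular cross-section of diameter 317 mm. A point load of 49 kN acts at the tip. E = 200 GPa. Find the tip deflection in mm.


I = pi * d^4 / 64 = pi * 317^4 / 64 = 495686336.22 mm^4
L = 5000.0 mm, P = 49000.0 N, E = 200000.0 MPa
delta = P * L^3 / (3 * E * I)
= 49000.0 * 5000.0^3 / (3 * 200000.0 * 495686336.22)
= 20.5943 mm

20.5943 mm


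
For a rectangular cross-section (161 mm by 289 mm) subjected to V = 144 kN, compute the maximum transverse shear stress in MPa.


A = b * h = 161 * 289 = 46529 mm^2
V = 144 kN = 144000.0 N
tau_max = 1.5 * V / A = 1.5 * 144000.0 / 46529
= 4.6423 MPa

4.6423 MPa


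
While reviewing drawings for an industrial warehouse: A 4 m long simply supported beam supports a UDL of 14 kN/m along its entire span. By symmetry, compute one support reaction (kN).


Total load = w * L = 14 * 4 = 56 kN
By symmetry, each reaction R = total / 2 = 56 / 2 = 28.0 kN

28.0 kN


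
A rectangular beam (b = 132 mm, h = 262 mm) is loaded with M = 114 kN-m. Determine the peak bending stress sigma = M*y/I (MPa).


I = b * h^3 / 12 = 132 * 262^3 / 12 = 197832008.0 mm^4
y = h / 2 = 262 / 2 = 131.0 mm
M = 114 kN-m = 114000000.0 N-mm
sigma = M * y / I = 114000000.0 * 131.0 / 197832008.0
= 75.49 MPa

75.49 MPa


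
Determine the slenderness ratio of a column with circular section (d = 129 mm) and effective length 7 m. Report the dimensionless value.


Radius of gyration r = d / 4 = 129 / 4 = 32.25 mm
L_eff = 7000.0 mm
Slenderness ratio = L / r = 7000.0 / 32.25 = 217.05 (dimensionless)

217.05 (dimensionless)


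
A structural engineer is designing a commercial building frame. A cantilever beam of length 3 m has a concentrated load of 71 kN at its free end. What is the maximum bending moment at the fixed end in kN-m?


For a cantilever with a point load at the free end:
M_max = P * L = 71 * 3 = 213 kN-m

213 kN-m


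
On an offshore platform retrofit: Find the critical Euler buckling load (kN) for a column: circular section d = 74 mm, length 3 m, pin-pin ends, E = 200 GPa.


I = pi * d^4 / 64 = 1471962.61 mm^4
L = 3000.0 mm
P_cr = pi^2 * E * I / L^2
= 9.8696 * 200000.0 * 1471962.61 / 3000.0^2
= 322837.53 N = 322.8375 kN

322.8375 kN


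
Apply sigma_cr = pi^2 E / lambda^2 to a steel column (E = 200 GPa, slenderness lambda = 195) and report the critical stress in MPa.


sigma_cr = pi^2 * E / lambda^2
= 9.8696 * 200000.0 / 195^2
= 9.8696 * 200000.0 / 38025
= 51.9111 MPa

51.9111 MPa


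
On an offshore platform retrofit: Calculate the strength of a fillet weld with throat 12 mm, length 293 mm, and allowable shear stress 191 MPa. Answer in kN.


Strength = throat * length * allowable stress
= 12 * 293 * 191 N
= 671556 N
= 671.56 kN

671.56 kN


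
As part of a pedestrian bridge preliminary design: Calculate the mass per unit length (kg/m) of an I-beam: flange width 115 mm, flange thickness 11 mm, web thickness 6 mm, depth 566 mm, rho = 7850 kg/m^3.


A_flanges = 2 * 115 * 11 = 2530 mm^2
A_web = (566 - 2 * 11) * 6 = 3264 mm^2
A_total = 2530 + 3264 = 5794 mm^2 = 0.005794 m^2
Weight = rho * A = 7850 * 0.005794 = 45.4829 kg/m

45.4829 kg/m


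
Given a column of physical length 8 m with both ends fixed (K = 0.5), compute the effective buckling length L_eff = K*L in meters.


L_eff = K * L
= 0.5 * 8
= 4.0 m

4.0 m


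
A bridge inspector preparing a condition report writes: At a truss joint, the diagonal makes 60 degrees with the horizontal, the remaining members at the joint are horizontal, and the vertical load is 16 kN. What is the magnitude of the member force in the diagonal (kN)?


At the joint, only the diagonal has a vertical component, so vertical equilibrium gives:
F * sin(60) = 16
F = 16 / sin(60)
= 16 / 0.866025
= 18.48 kN

18.48 kN


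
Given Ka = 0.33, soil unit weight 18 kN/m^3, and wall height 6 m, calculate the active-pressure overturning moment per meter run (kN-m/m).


Pa = 0.5 * Ka * gamma * H^2
= 0.5 * 0.33 * 18 * 6^2
= 106.92 kN/m
Arm = H / 3 = 6 / 3 = 2.0 m
Mo = Pa * arm = Pa * H / 3 = 106.92 * 6 / 3 = 213.84 kN-m/m

213.84 kN-m/m


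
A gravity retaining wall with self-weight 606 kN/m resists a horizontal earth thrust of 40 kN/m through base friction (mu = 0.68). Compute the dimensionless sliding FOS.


Resisting force = mu * W = 0.68 * 606 = 412.08 kN/m
FOS = Resisting / Driving = 412.08 / 40
= 10.302 (dimensionless)

10.302 (dimensionless)


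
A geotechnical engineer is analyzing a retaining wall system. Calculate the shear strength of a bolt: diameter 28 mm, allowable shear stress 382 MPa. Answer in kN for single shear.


A = pi * d^2 / 4 = pi * 28^2 / 4 = 615.7522 mm^2
V = f_v * A / 1000 = 382 * 615.7522 / 1000
= 235.2173 kN

235.2173 kN


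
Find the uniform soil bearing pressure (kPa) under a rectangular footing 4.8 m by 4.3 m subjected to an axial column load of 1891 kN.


A = 4.8 * 4.3 = 20.64 m^2
q = P / A = 1891 / 20.64
= 91.6182 kPa

91.6182 kPa


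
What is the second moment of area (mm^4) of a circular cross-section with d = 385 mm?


r = d / 2 = 385 / 2 = 192.5 mm
I = pi * r^4 / 4 = pi * 192.5^4 / 4
= 1078481790.6 mm^4

1078481790.6 mm^4


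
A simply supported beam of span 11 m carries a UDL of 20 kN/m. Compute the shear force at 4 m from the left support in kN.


R_A = w * L / 2 = 20 * 11 / 2 = 110.0 kN
V(x) = R_A - w * x = 110.0 - 20 * 4
= 30.0 kN

30.0 kN


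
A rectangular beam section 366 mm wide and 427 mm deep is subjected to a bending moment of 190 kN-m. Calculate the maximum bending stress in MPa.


I = b * h^3 / 12 = 366 * 427^3 / 12 = 2374561731.5 mm^4
y = h / 2 = 427 / 2 = 213.5 mm
M = 190 kN-m = 190000000.0 N-mm
sigma = M * y / I = 190000000.0 * 213.5 / 2374561731.5
= 17.08 MPa

17.08 MPa


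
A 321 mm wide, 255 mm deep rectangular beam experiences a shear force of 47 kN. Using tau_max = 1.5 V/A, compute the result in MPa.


A = b * h = 321 * 255 = 81855 mm^2
V = 47 kN = 47000.0 N
tau_max = 1.5 * V / A = 1.5 * 47000.0 / 81855
= 0.8613 MPa

0.8613 MPa


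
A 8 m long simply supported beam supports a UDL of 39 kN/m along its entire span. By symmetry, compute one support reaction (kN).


Total load = w * L = 39 * 8 = 312 kN
By symmetry, each reaction R = total / 2 = 312 / 2 = 156.0 kN

156.0 kN


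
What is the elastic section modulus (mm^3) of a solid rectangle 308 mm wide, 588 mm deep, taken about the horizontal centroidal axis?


S = b * h^2 / 6
= 308 * 588^2 / 6
= 308 * 345744 / 6
= 17748192.0 mm^3

17748192.0 mm^3


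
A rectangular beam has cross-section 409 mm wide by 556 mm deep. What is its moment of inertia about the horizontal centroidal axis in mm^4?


I = b * h^3 / 12
= 409 * 556^3 / 12
= 409 * 171879616 / 12
= 5858230245.33 mm^4

5858230245.33 mm^4


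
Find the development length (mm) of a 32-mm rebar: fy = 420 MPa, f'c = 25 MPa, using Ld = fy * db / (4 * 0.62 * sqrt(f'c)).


Ld = (fy * db) / (4 * 0.62 * sqrt(f'c))
= (420 * 32) / (4 * 0.62 * sqrt(25))
= 13440 / 12.4
= 1083.87 mm

1083.87 mm


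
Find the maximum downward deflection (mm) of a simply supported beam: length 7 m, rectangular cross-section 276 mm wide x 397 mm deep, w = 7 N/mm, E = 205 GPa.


I = 276 * 397^3 / 12 = 1439127779.0 mm^4
L = 7000.0 mm, w = 7 N/mm, E = 205000.0 MPa
delta = 5 * w * L^4 / (384 * E * I)
= 5 * 7 * 7000.0^4 / (384 * 205000.0 * 1439127779.0)
= 0.7418 mm

0.7418 mm


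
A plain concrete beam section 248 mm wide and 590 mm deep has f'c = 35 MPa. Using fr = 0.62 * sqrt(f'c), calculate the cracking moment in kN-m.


fr = 0.62 * sqrt(35) = 0.62 * 5.9161 = 3.668 MPa
I = 248 * 590^3 / 12 = 4244499333.33 mm^4
y_t = 295.0 mm
M_cr = fr * I / y_t = 3.668 * 4244499333.33 / 295.0 N-mm
= 52.7752 kN-m

52.7752 kN-m


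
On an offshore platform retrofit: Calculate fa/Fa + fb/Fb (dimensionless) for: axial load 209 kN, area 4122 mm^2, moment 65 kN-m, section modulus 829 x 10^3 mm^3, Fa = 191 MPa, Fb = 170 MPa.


f_a = P / A = 209000.0 / 4122 = 50.7035 MPa
f_b = M / S = 65000000.0 / 829000.0 = 78.4077 MPa
Ratio = f_a / Fa + f_b / Fb
= 50.7035 / 191 + 78.4077 / 170
= 0.7267 (dimensionless)

0.7267 (dimensionless)


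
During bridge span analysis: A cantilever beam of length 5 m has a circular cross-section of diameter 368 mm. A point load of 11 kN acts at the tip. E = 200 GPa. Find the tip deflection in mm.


I = pi * d^4 / 64 = pi * 368^4 / 64 = 900245944.09 mm^4
L = 5000.0 mm, P = 11000.0 N, E = 200000.0 MPa
delta = P * L^3 / (3 * E * I)
= 11000.0 * 5000.0^3 / (3 * 200000.0 * 900245944.09)
= 2.5456 mm

2.5456 mm


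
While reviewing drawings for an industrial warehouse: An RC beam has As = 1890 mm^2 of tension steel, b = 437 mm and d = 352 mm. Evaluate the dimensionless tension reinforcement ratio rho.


rho = As / (b * d)
= 1890 / (437 * 352)
= 1890 / 153824
= 0.012287 (dimensionless)

0.012287 (dimensionless)


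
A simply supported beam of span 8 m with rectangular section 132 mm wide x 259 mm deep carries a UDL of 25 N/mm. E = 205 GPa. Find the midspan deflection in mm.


I = 132 * 259^3 / 12 = 191113769.0 mm^4
L = 8000.0 mm, w = 25 N/mm, E = 205000.0 MPa
delta = 5 * w * L^4 / (384 * E * I)
= 5 * 25 * 8000.0^4 / (384 * 205000.0 * 191113769.0)
= 34.0324 mm

34.0324 mm


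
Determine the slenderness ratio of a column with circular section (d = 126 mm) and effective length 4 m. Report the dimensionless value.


Radius of gyration r = d / 4 = 126 / 4 = 31.5 mm
L_eff = 4000.0 mm
Slenderness ratio = L / r = 4000.0 / 31.5 = 126.98 (dimensionless)

126.98 (dimensionless)


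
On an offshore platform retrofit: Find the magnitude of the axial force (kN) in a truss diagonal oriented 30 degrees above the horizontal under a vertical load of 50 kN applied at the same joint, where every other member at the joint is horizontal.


At the joint, only the diagonal has a vertical component, so vertical equilibrium gives:
F * sin(30) = 50
F = 50 / sin(30)
= 50 / 0.5
= 100.0 kN

100.0 kN


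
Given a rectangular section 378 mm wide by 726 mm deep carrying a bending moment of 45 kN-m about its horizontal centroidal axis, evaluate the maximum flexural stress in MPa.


I = b * h^3 / 12 = 378 * 726^3 / 12 = 12053701044.0 mm^4
y = h / 2 = 726 / 2 = 363.0 mm
M = 45 kN-m = 45000000.0 N-mm
sigma = M * y / I = 45000000.0 * 363.0 / 12053701044.0
= 1.36 MPa

1.36 MPa


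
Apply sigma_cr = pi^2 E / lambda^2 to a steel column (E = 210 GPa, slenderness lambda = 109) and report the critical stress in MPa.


sigma_cr = pi^2 * E / lambda^2
= 9.8696 * 210000.0 / 109^2
= 9.8696 * 210000.0 / 11881
= 174.448 MPa

174.448 MPa


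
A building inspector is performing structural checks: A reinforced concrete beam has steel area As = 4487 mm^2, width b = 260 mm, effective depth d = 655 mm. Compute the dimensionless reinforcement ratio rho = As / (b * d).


rho = As / (b * d)
= 4487 / (260 * 655)
= 4487 / 170300
= 0.026348 (dimensionless)

0.026348 (dimensionless)


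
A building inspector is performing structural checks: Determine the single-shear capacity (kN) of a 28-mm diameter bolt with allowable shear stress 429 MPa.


A = pi * d^2 / 4 = pi * 28^2 / 4 = 615.7522 mm^2
V = f_v * A / 1000 = 429 * 615.7522 / 1000
= 264.1577 kN

264.1577 kN


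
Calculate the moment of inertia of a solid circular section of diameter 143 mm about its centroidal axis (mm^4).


r = d / 2 = 143 / 2 = 71.5 mm
I = pi * r^4 / 4 = pi * 71.5^4 / 4
= 20526459.59 mm^4

20526459.59 mm^4


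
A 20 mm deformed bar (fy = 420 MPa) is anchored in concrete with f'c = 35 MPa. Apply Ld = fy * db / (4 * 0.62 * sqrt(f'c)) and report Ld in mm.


Ld = (fy * db) / (4 * 0.62 * sqrt(f'c))
= (420 * 20) / (4 * 0.62 * sqrt(35))
= 8400 / 14.6719
= 572.52 mm

572.52 mm


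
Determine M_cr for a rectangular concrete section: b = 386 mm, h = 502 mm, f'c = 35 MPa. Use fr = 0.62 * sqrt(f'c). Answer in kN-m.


fr = 0.62 * sqrt(35) = 0.62 * 5.9161 = 3.668 MPa
I = 386 * 502^3 / 12 = 4069276590.67 mm^4
y_t = 251.0 mm
M_cr = fr * I / y_t = 3.668 * 4069276590.67 / 251.0 N-mm
= 59.4661 kN-m

59.4661 kN-m


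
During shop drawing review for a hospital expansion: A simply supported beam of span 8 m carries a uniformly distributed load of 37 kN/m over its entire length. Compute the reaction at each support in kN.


Total load = w * L = 37 * 8 = 296 kN
By symmetry, each reaction R = total / 2 = 296 / 2 = 148.0 kN

148.0 kN


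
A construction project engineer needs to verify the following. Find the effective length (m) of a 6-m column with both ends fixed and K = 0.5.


L_eff = K * L
= 0.5 * 6
= 3.0 m

3.0 m


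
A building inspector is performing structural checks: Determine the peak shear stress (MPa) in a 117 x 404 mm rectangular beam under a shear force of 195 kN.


A = b * h = 117 * 404 = 47268 mm^2
V = 195 kN = 195000.0 N
tau_max = 1.5 * V / A = 1.5 * 195000.0 / 47268
= 6.1881 MPa

6.1881 MPa


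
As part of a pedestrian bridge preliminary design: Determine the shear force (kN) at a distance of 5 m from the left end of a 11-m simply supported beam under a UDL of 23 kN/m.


R_A = w * L / 2 = 23 * 11 / 2 = 126.5 kN
V(x) = R_A - w * x = 126.5 - 23 * 5
= 11.5 kN

11.5 kN


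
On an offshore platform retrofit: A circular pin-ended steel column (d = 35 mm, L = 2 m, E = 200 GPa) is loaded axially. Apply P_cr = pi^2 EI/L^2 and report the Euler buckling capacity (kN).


I = pi * d^4 / 64 = 73661.76 mm^4
L = 2000.0 mm
P_cr = pi^2 * E * I / L^2
= 9.8696 * 200000.0 * 73661.76 / 2000.0^2
= 36350.62 N = 36.3506 kN

36.3506 kN


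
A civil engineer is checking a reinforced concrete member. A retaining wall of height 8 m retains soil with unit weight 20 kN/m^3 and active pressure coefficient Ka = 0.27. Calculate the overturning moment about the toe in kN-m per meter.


Pa = 0.5 * Ka * gamma * H^2
= 0.5 * 0.27 * 20 * 8^2
= 172.8 kN/m
Arm = H / 3 = 8 / 3 = 2.6667 m
Mo = Pa * arm = Pa * H / 3 = 172.8 * 8 / 3 = 460.8 kN-m/m

460.8 kN-m/m


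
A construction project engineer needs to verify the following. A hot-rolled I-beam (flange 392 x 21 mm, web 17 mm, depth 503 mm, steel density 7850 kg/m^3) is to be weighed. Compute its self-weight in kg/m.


A_flanges = 2 * 392 * 21 = 16464 mm^2
A_web = (503 - 2 * 21) * 17 = 7837 mm^2
A_total = 16464 + 7837 = 24301 mm^2 = 0.024301 m^2
Weight = rho * A = 7850 * 0.024301 = 190.7628 kg/m

190.7628 kg/m


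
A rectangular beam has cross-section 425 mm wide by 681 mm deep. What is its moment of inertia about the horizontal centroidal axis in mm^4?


I = b * h^3 / 12
= 425 * 681^3 / 12
= 425 * 315821241 / 12
= 11185335618.75 mm^4

11185335618.75 mm^4


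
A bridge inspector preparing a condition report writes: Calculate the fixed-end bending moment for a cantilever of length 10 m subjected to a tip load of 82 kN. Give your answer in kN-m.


For a cantilever with a point load at the free end:
M_max = P * L = 82 * 10 = 820 kN-m

820 kN-m


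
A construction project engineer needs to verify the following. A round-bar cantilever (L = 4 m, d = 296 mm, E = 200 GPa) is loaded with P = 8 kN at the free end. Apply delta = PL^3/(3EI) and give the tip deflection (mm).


I = pi * d^4 / 64 = pi * 296^4 / 64 = 376822427.47 mm^4
L = 4000.0 mm, P = 8000.0 N, E = 200000.0 MPa
delta = P * L^3 / (3 * E * I)
= 8000.0 * 4000.0^3 / (3 * 200000.0 * 376822427.47)
= 2.2646 mm

2.2646 mm


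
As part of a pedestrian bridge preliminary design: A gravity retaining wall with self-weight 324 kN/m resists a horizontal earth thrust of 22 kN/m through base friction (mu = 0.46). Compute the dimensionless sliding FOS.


Resisting force = mu * W = 0.46 * 324 = 149.04 kN/m
FOS = Resisting / Driving = 149.04 / 22
= 6.7745 (dimensionless)

6.7745 (dimensionless)


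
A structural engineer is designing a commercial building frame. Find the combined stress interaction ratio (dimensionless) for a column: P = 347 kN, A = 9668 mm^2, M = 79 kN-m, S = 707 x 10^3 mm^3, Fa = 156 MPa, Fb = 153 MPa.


f_a = P / A = 347000.0 / 9668 = 35.8916 MPa
f_b = M / S = 79000000.0 / 707000.0 = 111.7397 MPa
Ratio = f_a / Fa + f_b / Fb
= 35.8916 / 156 + 111.7397 / 153
= 0.9604 (dimensionless)

0.9604 (dimensionless)


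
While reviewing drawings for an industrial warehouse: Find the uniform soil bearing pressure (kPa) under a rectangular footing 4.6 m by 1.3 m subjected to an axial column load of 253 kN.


A = 4.6 * 1.3 = 5.98 m^2
q = P / A = 253 / 5.98
= 42.3077 kPa

42.3077 kPa


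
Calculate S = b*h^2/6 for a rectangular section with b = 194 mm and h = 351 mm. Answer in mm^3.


S = b * h^2 / 6
= 194 * 351^2 / 6
= 194 * 123201 / 6
= 3983499.0 mm^3

3983499.0 mm^3


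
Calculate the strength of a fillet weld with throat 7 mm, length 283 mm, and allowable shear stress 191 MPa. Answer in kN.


Strength = throat * length * allowable stress
= 7 * 283 * 191 N
= 378371 N
= 378.37 kN

378.37 kN


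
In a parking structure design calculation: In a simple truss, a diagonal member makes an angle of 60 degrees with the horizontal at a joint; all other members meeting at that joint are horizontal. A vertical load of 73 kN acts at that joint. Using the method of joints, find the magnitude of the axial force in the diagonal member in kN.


At the joint, only the diagonal has a vertical component, so vertical equilibrium gives:
F * sin(60) = 73
F = 73 / sin(60)
= 73 / 0.866025
= 84.29 kN

84.29 kN


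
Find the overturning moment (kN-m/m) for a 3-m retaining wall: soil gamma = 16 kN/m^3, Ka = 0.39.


Pa = 0.5 * Ka * gamma * H^2
= 0.5 * 0.39 * 16 * 3^2
= 28.08 kN/m
Arm = H / 3 = 3 / 3 = 1.0 m
Mo = Pa * arm = Pa * H / 3 = 28.08 * 3 / 3 = 28.08 kN-m/m

28.08 kN-m/m


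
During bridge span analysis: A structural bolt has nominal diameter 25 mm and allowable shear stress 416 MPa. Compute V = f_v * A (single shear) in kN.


A = pi * d^2 / 4 = pi * 25^2 / 4 = 490.8739 mm^2
V = f_v * A / 1000 = 416 * 490.8739 / 1000
= 204.2035 kN

204.2035 kN


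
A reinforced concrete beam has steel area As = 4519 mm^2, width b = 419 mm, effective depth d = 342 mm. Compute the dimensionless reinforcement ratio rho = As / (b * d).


rho = As / (b * d)
= 4519 / (419 * 342)
= 4519 / 143298
= 0.031536 (dimensionless)

0.031536 (dimensionless)


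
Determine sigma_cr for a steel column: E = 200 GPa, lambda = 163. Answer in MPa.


sigma_cr = pi^2 * E / lambda^2
= 9.8696 * 200000.0 / 163^2
= 9.8696 * 200000.0 / 26569
= 74.2941 MPa

74.2941 MPa


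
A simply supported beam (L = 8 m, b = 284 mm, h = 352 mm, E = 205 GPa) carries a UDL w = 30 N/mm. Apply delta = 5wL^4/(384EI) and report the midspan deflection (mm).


I = 284 * 352^3 / 12 = 1032202922.67 mm^4
L = 8000.0 mm, w = 30 N/mm, E = 205000.0 MPa
delta = 5 * w * L^4 / (384 * E * I)
= 5 * 30 * 8000.0^4 / (384 * 205000.0 * 1032202922.67)
= 7.5614 mm

7.5614 mm


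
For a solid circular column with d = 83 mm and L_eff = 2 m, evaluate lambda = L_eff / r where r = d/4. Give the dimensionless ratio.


Radius of gyration r = d / 4 = 83 / 4 = 20.75 mm
L_eff = 2000.0 mm
Slenderness ratio = L / r = 2000.0 / 20.75 = 96.39 (dimensionless)

96.39 (dimensionless)


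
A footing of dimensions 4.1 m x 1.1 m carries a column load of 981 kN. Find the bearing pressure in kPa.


A = 4.1 * 1.1 = 4.51 m^2
q = P / A = 981 / 4.51
= 217.5166 kPa

217.5166 kPa


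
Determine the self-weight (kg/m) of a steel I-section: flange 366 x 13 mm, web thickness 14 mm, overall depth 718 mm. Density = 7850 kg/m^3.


A_flanges = 2 * 366 * 13 = 9516 mm^2
A_web = (718 - 2 * 13) * 14 = 9688 mm^2
A_total = 9516 + 9688 = 19204 mm^2 = 0.019204 m^2
Weight = rho * A = 7850 * 0.019204 = 150.7514 kg/m

150.7514 kg/m


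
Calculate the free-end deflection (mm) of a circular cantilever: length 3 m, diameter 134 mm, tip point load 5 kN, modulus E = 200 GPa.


I = pi * d^4 / 64 = pi * 134^4 / 64 = 15826653.42 mm^4
L = 3000.0 mm, P = 5000.0 N, E = 200000.0 MPa
delta = P * L^3 / (3 * E * I)
= 5000.0 * 3000.0^3 / (3 * 200000.0 * 15826653.42)
= 14.2165 mm

14.2165 mm


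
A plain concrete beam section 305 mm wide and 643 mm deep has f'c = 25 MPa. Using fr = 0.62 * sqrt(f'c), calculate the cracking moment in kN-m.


fr = 0.62 * sqrt(25) = 0.62 * 5.0 = 3.1 MPa
I = 305 * 643^3 / 12 = 6756962552.92 mm^4
y_t = 321.5 mm
M_cr = fr * I / y_t = 3.1 * 6756962552.92 / 321.5 N-mm
= 65.1527 kN-m

65.1527 kN-m


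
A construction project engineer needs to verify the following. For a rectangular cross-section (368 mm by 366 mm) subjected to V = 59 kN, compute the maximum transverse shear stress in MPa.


A = b * h = 368 * 366 = 134688 mm^2
V = 59 kN = 59000.0 N
tau_max = 1.5 * V / A = 1.5 * 59000.0 / 134688
= 0.6571 MPa

0.6571 MPa


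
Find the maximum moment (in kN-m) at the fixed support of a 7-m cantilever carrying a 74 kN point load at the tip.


For a cantilever with a point load at the free end:
M_max = P * L = 74 * 7 = 518 kN-m

518 kN-m


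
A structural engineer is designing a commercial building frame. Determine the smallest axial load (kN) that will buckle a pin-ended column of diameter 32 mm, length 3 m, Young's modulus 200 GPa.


I = pi * d^4 / 64 = 51471.85 mm^4
L = 3000.0 mm
P_cr = pi^2 * E * I / L^2
= 9.8696 * 200000.0 * 51471.85 / 3000.0^2
= 11289.04 N = 11.289 kN

11.289 kN


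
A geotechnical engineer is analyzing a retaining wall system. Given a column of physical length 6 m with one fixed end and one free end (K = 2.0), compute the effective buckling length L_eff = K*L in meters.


L_eff = K * L
= 2.0 * 6
= 12.0 m

12.0 m
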